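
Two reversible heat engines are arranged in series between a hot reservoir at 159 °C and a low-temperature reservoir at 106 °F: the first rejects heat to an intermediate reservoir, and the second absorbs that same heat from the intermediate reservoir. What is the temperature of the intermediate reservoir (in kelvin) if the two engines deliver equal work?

T_m ≈ 373 K

T_H = 159 °C → 159 + 273.15 = 432.15 K.
T_C = 106 °F → (106 − 32) × 5/9 = 41.11 °C = 314.26 K.
For reversible stages Q_m = Q_H·(T_m/T_H). Setting W₁ = Q_H(1 − T_m/T_H) equal to W₂ = Q_m(1 − T_C/T_m) = Q_H·(T_m − T_C)/T_H gives T_H − T_m = T_m − T_C, so T_m = (T_H + T_C)/2 = (432.15 + 314.26)/2 = 373 K.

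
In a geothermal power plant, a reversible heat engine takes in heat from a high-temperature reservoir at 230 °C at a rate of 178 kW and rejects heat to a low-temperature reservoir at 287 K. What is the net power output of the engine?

T_H = 230 °C → 230 + 273.15 = 503.15 K.
Since the cycle is reversible, η = 1 − T_C/T_H = 1 − 287.00/503.15 = 0.4296.
W = η·Q_H = 0.4296 × 178 = 76.5 kW.

Ẇ ≈ 76.5 kW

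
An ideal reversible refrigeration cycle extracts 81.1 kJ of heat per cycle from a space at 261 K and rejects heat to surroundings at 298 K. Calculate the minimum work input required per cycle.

W_in ≈ 11.50 kJ

The reversible coefficient of performance is COP_R = T_C/(T_H − T_C) = 261.00/37.00 = 7.0541.
W = Q_C/COP_R = 81.1/7.0541 = 11.50 kJ.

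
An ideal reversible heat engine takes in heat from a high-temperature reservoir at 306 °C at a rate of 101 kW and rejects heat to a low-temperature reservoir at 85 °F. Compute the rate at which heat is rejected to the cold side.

Q̇_C ≈ 52.8 kW

T_H = 306 °C → 306 + 273.15 = 579.15 K.
T_C = 85 °F → (85 − 32) × 5/9 = 29.44 °C = 302.59 K.
Carnot efficiency: η = 1 − T_C/T_H = 1 − 302.59/579.15 = 0.4775.
For a reversible cycle Q_C/Q_H = T_C/T_H, so Q_C = 101 × 302.59/579.15 = 52.8 kW.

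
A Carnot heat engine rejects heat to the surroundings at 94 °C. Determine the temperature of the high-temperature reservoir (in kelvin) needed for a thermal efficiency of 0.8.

T_H ≈ 1840 K

T_C = 94 °C → 94 + 273.15 = 367.15 K.
From η = 1 − T_C/T_H, solving for T_H gives T_H = T_C/(1 − η) = 367.15/(1 − 0.8) = 1840 K.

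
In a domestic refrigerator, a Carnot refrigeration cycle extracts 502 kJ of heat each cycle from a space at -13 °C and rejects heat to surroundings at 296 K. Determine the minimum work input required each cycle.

W_in ≈ 69.18 kJ

T_C = -13 °C → -13 + 273.15 = 260.15 K.
Carnot COP: COP_R = T_C/(T_H − T_C) = 260.15/35.85 = 7.2566.
W = Q_C/COP_R = 502/7.2566 = 69.18 kJ.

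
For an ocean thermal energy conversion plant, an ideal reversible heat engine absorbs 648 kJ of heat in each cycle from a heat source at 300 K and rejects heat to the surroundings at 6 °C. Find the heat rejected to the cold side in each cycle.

Q_C ≈ 603.0 kJ

T_C = 6 °C → 6 + 273.15 = 279.15 K.
Since the cycle is reversible, η = 1 − T_C/T_H = 1 − 279.15/300.00 = 0.0695.
For a reversible cycle Q_C/Q_H = T_C/T_H, so Q_C = 648 × 279.15/300.00 = 603.0 kJ.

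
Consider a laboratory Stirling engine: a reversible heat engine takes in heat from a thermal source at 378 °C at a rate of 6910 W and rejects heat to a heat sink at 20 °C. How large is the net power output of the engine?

Ẇ ≈ 3800 W

T_H = 378 °C → 378 + 273.15 = 651.15 K.
T_C = 20 °C → 20 + 273.15 = 293.15 K.
η_rev = 1 − T_C/T_H = 1 − 293.15/651.15 = 0.5498.
W = η·Q_H = 0.5498 × 6910 = 3800 W.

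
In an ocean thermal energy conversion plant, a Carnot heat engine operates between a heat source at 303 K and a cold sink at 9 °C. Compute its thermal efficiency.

T_C = 9 °C → 9 + 273.15 = 282.15 K.
η_rev = 1 − T_C/T_H = 1 − 282.15/303.00 = 0.06881.

η ≈ 0.06881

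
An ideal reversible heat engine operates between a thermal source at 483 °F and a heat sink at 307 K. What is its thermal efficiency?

η ≈ 0.414

T_H = 483 °F → (483 − 32) × 5/9 = 250.56 °C = 523.71 K.
η_rev = 1 − T_C/T_H = 1 − 307.00/523.71 = 0.414.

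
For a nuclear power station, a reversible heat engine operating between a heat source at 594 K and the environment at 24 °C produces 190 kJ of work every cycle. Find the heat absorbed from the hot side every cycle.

Q_H ≈ 380.2 kJ

T_C = 24 °C → 24 + 273.15 = 297.15 K.
Carnot efficiency: η = 1 − T_C/T_H = 1 − 297.15/594.00 = 0.4997.
Q_H = W/η = 190/0.4997 = 380.2 kJ.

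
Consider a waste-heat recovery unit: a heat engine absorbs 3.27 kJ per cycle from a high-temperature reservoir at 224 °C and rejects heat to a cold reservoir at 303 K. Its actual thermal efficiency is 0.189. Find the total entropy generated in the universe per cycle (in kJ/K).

ΔS_univ ≈ 0.00217 kJ/K

T_H = 224 °C → 224 + 273.15 = 497.15 K.
W = η·Q_H = 0.189 × 3.27 = 0.6180 kJ, so Q_C = Q_H − W = 2.652 kJ.
Entropy balance on the reservoirs: −Q_H/T_H = -0.006577 kJ/K, +Q_C/T_C = 0.008752 kJ/K.
ΔS_univ = −Q_H/T_H + Q_C/T_C = 0.00217 kJ/K (> 0, since η = 0.189 < η_Carnot = 0.391).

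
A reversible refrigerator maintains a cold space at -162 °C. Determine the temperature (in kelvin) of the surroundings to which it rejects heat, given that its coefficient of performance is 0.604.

T_C = -162 °C → -162 + 273.15 = 111.15 K.
COP_R = T_C/(T_H − T_C) ⇒ T_H = T_C·(1 + 1/COP_R) = 111.15 × (1 + 1/0.604) = 295 K.

T_H ≈ 295 K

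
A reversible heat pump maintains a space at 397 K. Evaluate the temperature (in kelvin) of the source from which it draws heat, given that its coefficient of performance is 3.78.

COP_HP = T_H/(T_H − T_C) ⇒ T_C = T_H·(COP_HP − 1)/COP_HP = 397.00 × (3.78 − 1)/3.78 = 292 K.

T_C ≈ 292 K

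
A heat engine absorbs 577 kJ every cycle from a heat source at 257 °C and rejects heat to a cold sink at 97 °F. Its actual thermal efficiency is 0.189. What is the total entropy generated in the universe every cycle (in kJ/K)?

T_H = 257 °C → 257 + 273.15 = 530.15 K.
T_C = 97 °F → (97 − 32) × 5/9 = 36.11 °C = 309.26 K.
W = η·Q_H = 0.189 × 577 = 109.1 kJ, so Q_C = Q_H − W = 467.9 kJ.
Reservoir entropy changes: ΔS_H = −Q_H/T_H = −577/530.15 = -1.088 kJ/K and ΔS_C = +Q_C/T_C = 467.9/309.26 = 1.513 kJ/K.
ΔS_univ = −Q_H/T_H + Q_C/T_C = 0.425 kJ/K (> 0, since η = 0.189 < η_Carnot = 0.417).

ΔS_univ ≈ 0.425 kJ/K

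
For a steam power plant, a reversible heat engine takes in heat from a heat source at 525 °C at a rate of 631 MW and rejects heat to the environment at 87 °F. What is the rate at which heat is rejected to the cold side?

T_H = 525 °C → 525 + 273.15 = 798.15 K.
T_C = 87 °F → (87 − 32) × 5/9 = 30.56 °C = 303.71 K.
η_rev = 1 − T_C/T_H = 1 − 303.71/798.15 = 0.6195.
For a reversible cycle Q_C/Q_H = T_C/T_H, so Q_C = 631 × 303.71/798.15 = 240 MW.

Q̇_C ≈ 240 MW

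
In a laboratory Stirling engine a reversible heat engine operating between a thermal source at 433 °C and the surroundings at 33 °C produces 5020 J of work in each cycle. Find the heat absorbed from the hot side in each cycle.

Q_H ≈ 8860 J

T_H = 433 °C → 433 + 273.15 = 706.15 K.
T_C = 33 °C → 33 + 273.15 = 306.15 K.
η_rev = 1 − T_C/T_H = 1 − 306.15/706.15 = 0.5665.
Q_H = W/η = 5020/0.5665 = 8860 J.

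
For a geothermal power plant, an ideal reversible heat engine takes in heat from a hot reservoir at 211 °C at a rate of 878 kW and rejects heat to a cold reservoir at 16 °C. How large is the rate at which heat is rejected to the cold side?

Q̇_C ≈ 524 kW

T_H = 211 °C → 211 + 273.15 = 484.15 K.
T_C = 16 °C → 16 + 273.15 = 289.15 K.
The Carnot efficiency is η = 1 − T_C/T_H = 1 − 289.15/484.15 = 0.4028.
For a reversible cycle Q_C/Q_H = T_C/T_H, so Q_C = 878 × 289.15/484.15 = 524 kW.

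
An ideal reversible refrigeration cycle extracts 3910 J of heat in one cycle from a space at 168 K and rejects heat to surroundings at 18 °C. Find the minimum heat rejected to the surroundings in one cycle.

Q_H ≈ 6780 J

T_H = 18 °C → 18 + 273.15 = 291.15 K.
For a reversible cycle Q_H/Q_C = T_H/T_C, so Q_H = Q_C·T_H/T_C = 3910 × 291.15/168.00 = 6780 J.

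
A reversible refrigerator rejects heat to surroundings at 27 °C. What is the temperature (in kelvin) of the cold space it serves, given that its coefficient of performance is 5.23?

T_H = 27 °C → 27 + 273.15 = 300.15 K.
COP_R = T_C/(T_H − T_C) ⇒ T_C = T_H·COP_R/(1 + COP_R) = 300.15 × 5.23/(1 + 5.23) = 252 K.

T_C ≈ 252 K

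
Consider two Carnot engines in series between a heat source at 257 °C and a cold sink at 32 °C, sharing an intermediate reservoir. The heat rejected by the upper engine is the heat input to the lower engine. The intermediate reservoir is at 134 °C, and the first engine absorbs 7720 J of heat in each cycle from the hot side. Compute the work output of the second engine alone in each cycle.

W₂ ≈ 1490 J

T_H = 257 °C → 257 + 273.15 = 530.15 K.
T_C = 32 °C → 32 + 273.15 = 305.15 K.
T_m = 134 °C → 134 + 273.15 = 407.15 K.
Heat entering the second stage: Q_m = Q_H·(T_m/T_H) = 7720 × 407.15/530.15 = 5930 J.
Second-stage efficiency η₂ = 1 − T_C/T_m = 1 − 305.15/407.15 = 0.2505, so W₂ = η₂·Q_m = 1490 J.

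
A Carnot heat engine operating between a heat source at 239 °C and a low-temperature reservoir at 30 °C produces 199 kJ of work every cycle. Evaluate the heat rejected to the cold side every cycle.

T_H = 239 °C → 239 + 273.15 = 512.15 K.
T_C = 30 °C → 30 + 273.15 = 303.15 K.
The Carnot efficiency is η = 1 − T_C/T_H = 1 − 303.15/512.15 = 0.4081.
Since Q_C/Q_H = T_C/T_H and Q_H = W/η, Q_C = W·T_C/(T_H − T_C) = 199 × 303.15/209.00 = 289 kJ.

Q_C ≈ 289 kJ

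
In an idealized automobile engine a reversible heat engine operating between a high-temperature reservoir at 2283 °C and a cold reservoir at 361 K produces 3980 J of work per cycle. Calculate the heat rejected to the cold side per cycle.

Q_C ≈ 655 J

T_H = 2283 °C → 2283 + 273.15 = 2556.15 K.
The Carnot efficiency is η = 1 − T_C/T_H = 1 − 361.00/2556.15 = 0.8588.
Since Q_C/Q_H = T_C/T_H and Q_H = W/η, Q_C = W·T_C/(T_H − T_C) = 3980 × 361.00/2195.15 = 655 J.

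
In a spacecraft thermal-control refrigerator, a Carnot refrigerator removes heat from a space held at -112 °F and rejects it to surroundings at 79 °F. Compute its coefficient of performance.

T_H = 79 °F → (79 − 32) × 5/9 = 26.11 °C = 299.26 K.
T_C = -112 °F → (-112 − 32) × 5/9 = -80.00 °C = 193.15 K.
Carnot COP: COP_R = T_C/(T_H − T_C) = 193.15/(299.26 − 193.15) = 1.82.

COP_R ≈ 1.82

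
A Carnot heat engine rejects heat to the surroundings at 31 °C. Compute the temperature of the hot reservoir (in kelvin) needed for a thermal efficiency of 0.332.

T_C = 31 °C → 31 + 273.15 = 304.15 K.
From η = 1 − T_C/T_H, solving for T_H gives T_H = T_C/(1 − η) = 304.15/(1 − 0.332) = 455 K.

T_H ≈ 455 K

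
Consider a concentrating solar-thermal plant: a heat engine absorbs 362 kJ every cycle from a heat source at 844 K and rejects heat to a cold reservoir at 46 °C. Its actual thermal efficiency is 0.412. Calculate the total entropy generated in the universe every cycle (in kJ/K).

T_C = 46 °C → 46 + 273.15 = 319.15 K.
W = η·Q_H = 0.412 × 362 = 149.1 kJ, so Q_C = Q_H − W = 212.9 kJ.
Entropy balance on the reservoirs: −Q_H/T_H = -0.4289 kJ/K, +Q_C/T_C = 0.6669 kJ/K.
ΔS_univ = −Q_H/T_H + Q_C/T_C = 0.2380 kJ/K (> 0, since η = 0.412 < η_Carnot = 0.622).

ΔS_univ ≈ 0.2380 kJ/K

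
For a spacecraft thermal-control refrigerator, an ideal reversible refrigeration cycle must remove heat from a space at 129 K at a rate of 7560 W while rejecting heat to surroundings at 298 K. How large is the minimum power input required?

Ẇ_in ≈ 9900 W

For a reversible refrigerator, COP_R = T_C/(T_H − T_C) = 129.00/169.00 = 0.7633.
W = Q_C/COP_R = 7560/0.7633 = 9900 W.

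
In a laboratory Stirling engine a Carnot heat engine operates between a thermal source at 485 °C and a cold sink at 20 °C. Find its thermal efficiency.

T_H = 485 °C → 485 + 273.15 = 758.15 K.
T_C = 20 °C → 20 + 273.15 = 293.15 K.
Since the cycle is reversible, η = 1 − T_C/T_H = 1 − 293.15/758.15 = 0.613.

η ≈ 0.613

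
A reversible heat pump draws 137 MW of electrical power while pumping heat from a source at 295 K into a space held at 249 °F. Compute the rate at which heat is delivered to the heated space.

Q̇_H ≈ 546.5 MW

T_H = 249 °F → (249 − 32) × 5/9 = 120.56 °C = 393.71 K.
COP_HP = T_H/(T_H − T_C) = 393.71/98.71 = 3.9887.
Q_H = COP_HP · W = 3.9887 × 137 = 546.5 MW.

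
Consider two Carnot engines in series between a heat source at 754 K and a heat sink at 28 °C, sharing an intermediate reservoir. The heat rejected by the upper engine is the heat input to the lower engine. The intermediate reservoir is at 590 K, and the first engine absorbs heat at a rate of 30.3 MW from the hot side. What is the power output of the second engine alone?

T_C = 28 °C → 28 + 273.15 = 301.15 K.
Heat entering the second stage: Q_m = Q_H·(T_m/T_H) = 30.3 × 590.00/754.00 = 23.7 MW.
Second-stage efficiency η₂ = 1 − T_C/T_m = 1 − 301.15/590.00 = 0.4896, so W₂ = η₂·Q_m = 11.6 MW.

Ẇ₂ ≈ 11.6 MW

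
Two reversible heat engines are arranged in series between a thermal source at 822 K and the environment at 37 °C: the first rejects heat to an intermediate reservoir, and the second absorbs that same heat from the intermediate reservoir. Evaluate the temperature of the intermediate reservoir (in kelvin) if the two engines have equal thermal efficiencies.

T_C = 37 °C → 37 + 273.15 = 310.15 K.
Equal efficiencies require 1 − T_m/T_H = 1 − T_C/T_m, i.e. T_m/T_H = T_C/T_m, so T_m = √(T_H·T_C) = √(822.00 × 310.15) = 504.9 K.

T_m ≈ 504.9 K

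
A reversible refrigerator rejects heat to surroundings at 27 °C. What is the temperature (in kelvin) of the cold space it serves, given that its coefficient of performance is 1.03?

T_C ≈ 152.3 K

T_H = 27 °C → 27 + 273.15 = 300.15 K.
COP_R = T_C/(T_H − T_C) ⇒ T_C = T_H·COP_R/(1 + COP_R) = 300.15 × 1.03/(1 + 1.03) = 152.3 K.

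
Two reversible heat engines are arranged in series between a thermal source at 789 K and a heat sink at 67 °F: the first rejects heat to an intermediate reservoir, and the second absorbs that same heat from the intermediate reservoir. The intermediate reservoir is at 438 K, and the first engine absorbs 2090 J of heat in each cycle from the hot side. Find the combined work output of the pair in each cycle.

W_total ≈ 1310 J

T_C = 67 °F → (67 − 32) × 5/9 = 19.44 °C = 292.59 K.
Two reversible stages in series are equivalent to a single Carnot engine between T_H and T_C, so η_total = 1 − T_C/T_H = 1 − 292.59/789.00 = 0.6292.
W_total = η_total · Q_H = 0.6292 × 2090 = 1310 J.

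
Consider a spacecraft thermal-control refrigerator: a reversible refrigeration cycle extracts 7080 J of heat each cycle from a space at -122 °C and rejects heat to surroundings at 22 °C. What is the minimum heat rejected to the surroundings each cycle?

Q_H ≈ 13800 J

T_H = 22 °C → 22 + 273.15 = 295.15 K.
T_C = -122 °C → -122 + 273.15 = 151.15 K.
For a reversible cycle Q_H/Q_C = T_H/T_C, so Q_H = Q_C·T_H/T_C = 7080 × 295.15/151.15 = 13800 J.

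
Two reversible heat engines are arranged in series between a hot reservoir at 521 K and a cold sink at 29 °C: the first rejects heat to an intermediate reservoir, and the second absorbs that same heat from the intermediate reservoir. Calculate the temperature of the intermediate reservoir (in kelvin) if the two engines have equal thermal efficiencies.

T_C = 29 °C → 29 + 273.15 = 302.15 K.
Equal efficiencies require 1 − T_m/T_H = 1 − T_C/T_m, i.e. T_m/T_H = T_C/T_m, so T_m = √(T_H·T_C) = √(521.00 × 302.15) = 397 K.

T_m ≈ 397 K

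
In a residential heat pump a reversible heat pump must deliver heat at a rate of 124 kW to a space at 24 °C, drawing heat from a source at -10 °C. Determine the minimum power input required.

T_H = 24 °C → 24 + 273.15 = 297.15 K.
T_C = -10 °C → -10 + 273.15 = 263.15 K.
The Carnot heat-pump COP is COP_HP = T_H/(T_H − T_C) = 297.15/34.00 = 8.7397.
W = Q_H/COP_HP = 124/8.7397 = 14.2 kW.

Ẇ_in ≈ 14.2 kW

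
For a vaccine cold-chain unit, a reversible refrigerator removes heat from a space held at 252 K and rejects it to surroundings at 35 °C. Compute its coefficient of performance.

T_H = 35 °C → 35 + 273.15 = 308.15 K.
The reversible coefficient of performance is COP_R = T_C/(T_H − T_C) = 252.00/(308.15 − 252.00) = 4.49.

COP_R ≈ 4.49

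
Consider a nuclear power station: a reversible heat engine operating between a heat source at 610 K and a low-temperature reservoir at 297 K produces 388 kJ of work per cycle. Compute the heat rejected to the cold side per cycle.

Q_C ≈ 368 kJ

The Carnot efficiency is η = 1 − T_C/T_H = 1 − 297.00/610.00 = 0.5131.
Since Q_C/Q_H = T_C/T_H and Q_H = W/η, Q_C = W·T_C/(T_H − T_C) = 388 × 297.00/313.00 = 368 kJ.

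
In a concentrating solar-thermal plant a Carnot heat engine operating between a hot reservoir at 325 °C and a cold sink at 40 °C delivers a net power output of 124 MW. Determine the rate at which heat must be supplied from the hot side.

T_H = 325 °C → 325 + 273.15 = 598.15 K.
T_C = 40 °C → 40 + 273.15 = 313.15 K.
The Carnot efficiency is η = 1 − T_C/T_H = 1 − 313.15/598.15 = 0.4765.
Q_H = W/η = 124/0.4765 = 260 MW.

Q̇_H ≈ 260 MW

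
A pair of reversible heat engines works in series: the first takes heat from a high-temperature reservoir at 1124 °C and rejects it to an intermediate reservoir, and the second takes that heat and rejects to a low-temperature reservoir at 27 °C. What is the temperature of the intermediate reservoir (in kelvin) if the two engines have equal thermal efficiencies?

T_H = 1124 °C → 1124 + 273.15 = 1397.15 K.
T_C = 27 °C → 27 + 273.15 = 300.15 K.
Equal efficiencies require 1 − T_m/T_H = 1 − T_C/T_m, i.e. T_m/T_H = T_C/T_m, so T_m = √(T_H·T_C) = √(1397.15 × 300.15) = 648 K.

T_m ≈ 648 K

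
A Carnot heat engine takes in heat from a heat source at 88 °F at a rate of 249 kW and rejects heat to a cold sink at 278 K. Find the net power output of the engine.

Ẇ ≈ 21.5 kW

T_H = 88 °F → (88 − 32) × 5/9 = 31.11 °C = 304.26 K.
η_rev = 1 − T_C/T_H = 1 − 278.00/304.26 = 0.0863.
W = η·Q_H = 0.0863 × 249 = 21.5 kW.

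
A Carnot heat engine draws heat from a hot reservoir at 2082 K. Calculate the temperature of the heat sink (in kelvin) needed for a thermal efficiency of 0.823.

T_C ≈ 368.5 K

From η = 1 − T_C/T_H, T_C = T_H·(1 − η) = 2082.00 × (1 − 0.823) = 368.5 K.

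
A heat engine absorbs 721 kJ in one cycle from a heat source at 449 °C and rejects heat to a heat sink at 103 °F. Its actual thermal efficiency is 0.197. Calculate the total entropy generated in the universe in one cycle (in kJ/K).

T_H = 449 °C → 449 + 273.15 = 722.15 K.
T_C = 103 °F → (103 − 32) × 5/9 = 39.44 °C = 312.59 K.
W = η·Q_H = 0.197 × 721 = 142.0 kJ, so Q_C = Q_H − W = 579.0 kJ.
Entropy balance on the reservoirs: −Q_H/T_H = -0.9984 kJ/K, +Q_C/T_C = 1.852 kJ/K.
ΔS_univ = −Q_H/T_H + Q_C/T_C = 0.854 kJ/K (> 0, since η = 0.197 < η_Carnot = 0.567).

ΔS_univ ≈ 0.854 kJ/K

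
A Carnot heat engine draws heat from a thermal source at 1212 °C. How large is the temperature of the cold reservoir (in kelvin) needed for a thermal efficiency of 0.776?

T_H = 1212 °C → 1212 + 273.15 = 1485.15 K.
From η = 1 − T_C/T_H, T_C = T_H·(1 − η) = 1485.15 × (1 − 0.776) = 333 K.

T_C ≈ 333 K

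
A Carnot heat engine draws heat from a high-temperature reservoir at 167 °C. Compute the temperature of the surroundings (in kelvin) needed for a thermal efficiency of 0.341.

T_C ≈ 290 K

T_H = 167 °C → 167 + 273.15 = 440.15 K.
From η = 1 − T_C/T_H, T_C = T_H·(1 − η) = 440.15 × (1 − 0.341) = 290 K.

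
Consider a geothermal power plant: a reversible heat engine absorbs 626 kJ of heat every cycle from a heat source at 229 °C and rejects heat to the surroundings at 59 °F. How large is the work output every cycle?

W ≈ 267 kJ

T_H = 229 °C → 229 + 273.15 = 502.15 K.
T_C = 59 °F → (59 − 32) × 5/9 = 15.00 °C = 288.15 K.
Carnot efficiency: η = 1 − T_C/T_H = 1 − 288.15/502.15 = 0.4262.
W = η·Q_H = 0.4262 × 626 = 267 kJ.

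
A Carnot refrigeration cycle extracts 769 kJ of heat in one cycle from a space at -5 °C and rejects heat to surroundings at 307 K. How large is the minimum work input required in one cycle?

W_in ≈ 111 kJ

T_C = -5 °C → -5 + 273.15 = 268.15 K.
COP_R = T_C/(T_H − T_C) = 268.15/38.85 = 6.9022.
W = Q_C/COP_R = 769/6.9022 = 111 kJ.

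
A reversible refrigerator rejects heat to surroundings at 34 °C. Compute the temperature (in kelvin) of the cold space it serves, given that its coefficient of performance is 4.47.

T_C ≈ 251 K

T_H = 34 °C → 34 + 273.15 = 307.15 K.
COP_R = T_C/(T_H − T_C) ⇒ T_C = T_H·COP_R/(1 + COP_R) = 307.15 × 4.47/(1 + 4.47) = 251 K.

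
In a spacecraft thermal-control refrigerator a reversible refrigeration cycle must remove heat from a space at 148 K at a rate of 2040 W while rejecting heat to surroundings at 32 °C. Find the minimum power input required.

Ẇ_in ≈ 2170 W

T_H = 32 °C → 32 + 273.15 = 305.15 K.
COP_R = T_C/(T_H − T_C) = 148.00/157.15 = 0.9418.
W = Q_C/COP_R = 2040/0.9418 = 2170 W.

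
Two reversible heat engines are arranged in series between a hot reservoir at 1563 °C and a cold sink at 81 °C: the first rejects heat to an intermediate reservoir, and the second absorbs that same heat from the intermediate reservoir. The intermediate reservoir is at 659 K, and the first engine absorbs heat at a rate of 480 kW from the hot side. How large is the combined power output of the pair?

T_H = 1563 °C → 1563 + 273.15 = 1836.15 K.
T_C = 81 °C → 81 + 273.15 = 354.15 K.
Two reversible stages in series are equivalent to a single Carnot engine between T_H and T_C, so η_total = 1 − T_C/T_H = 1 − 354.15/1836.15 = 0.8071.
W_total = η_total · Q_H = 0.8071 × 480 = 387 kW.

Ẇ_total ≈ 387 kW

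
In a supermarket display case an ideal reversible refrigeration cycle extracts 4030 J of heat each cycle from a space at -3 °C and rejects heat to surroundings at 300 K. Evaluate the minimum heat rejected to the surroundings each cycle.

Q_H ≈ 4480 J

T_C = -3 °C → -3 + 273.15 = 270.15 K.
For a reversible cycle Q_H/Q_C = T_H/T_C, so Q_H = Q_C·T_H/T_C = 4030 × 300.00/270.15 = 4480 J.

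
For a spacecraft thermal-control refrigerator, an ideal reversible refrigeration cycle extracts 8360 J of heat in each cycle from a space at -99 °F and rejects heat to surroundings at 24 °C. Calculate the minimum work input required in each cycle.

W_in ≈ 4038 J

T_H = 24 °C → 24 + 273.15 = 297.15 K.
T_C = -99 °F → (-99 − 32) × 5/9 = -72.78 °C = 200.37 K.
COP_R = T_C/(T_H − T_C) = 200.37/96.78 = 2.0704.
W = Q_C/COP_R = 8360/2.0704 = 4038 J.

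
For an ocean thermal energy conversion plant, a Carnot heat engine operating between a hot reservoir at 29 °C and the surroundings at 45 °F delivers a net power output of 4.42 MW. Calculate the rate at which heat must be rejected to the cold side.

T_H = 29 °C → 29 + 273.15 = 302.15 K.
T_C = 45 °F → (45 − 32) × 5/9 = 7.22 °C = 280.37 K.
η_rev = 1 − T_C/T_H = 1 − 280.37/302.15 = 0.0721.
Since Q_C/Q_H = T_C/T_H and Q_H = W/η, Q_C = W·T_C/(T_H − T_C) = 4.42 × 280.37/21.78 = 56.9 MW.

Q̇_C ≈ 56.9 MW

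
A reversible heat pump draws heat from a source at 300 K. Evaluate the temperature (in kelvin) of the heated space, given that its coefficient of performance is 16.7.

T_H ≈ 319.1 K

COP_HP = T_H/(T_H − T_C) ⇒ T_H = T_C·COP_HP/(COP_HP − 1) = 300.00 × 16.7/(16.7 − 1) = 319.1 K.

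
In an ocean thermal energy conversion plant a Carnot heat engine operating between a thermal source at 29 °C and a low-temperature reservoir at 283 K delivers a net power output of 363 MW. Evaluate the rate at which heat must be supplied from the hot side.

T_H = 29 °C → 29 + 273.15 = 302.15 K.
Carnot efficiency: η = 1 − T_C/T_H = 1 − 283.00/302.15 = 0.0634.
Q_H = W/η = 363/0.0634 = 5730 MW.

Q̇_H ≈ 5730 MW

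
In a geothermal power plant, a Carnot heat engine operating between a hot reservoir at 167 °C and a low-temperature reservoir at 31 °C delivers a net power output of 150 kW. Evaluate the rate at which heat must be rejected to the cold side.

Q̇_C ≈ 335 kW

T_H = 167 °C → 167 + 273.15 = 440.15 K.
T_C = 31 °C → 31 + 273.15 = 304.15 K.
Since the cycle is reversible, η = 1 − T_C/T_H = 1 − 304.15/440.15 = 0.3090.
Since Q_C/Q_H = T_C/T_H and Q_H = W/η, Q_C = W·T_C/(T_H − T_C) = 150 × 304.15/136.00 = 335 kW.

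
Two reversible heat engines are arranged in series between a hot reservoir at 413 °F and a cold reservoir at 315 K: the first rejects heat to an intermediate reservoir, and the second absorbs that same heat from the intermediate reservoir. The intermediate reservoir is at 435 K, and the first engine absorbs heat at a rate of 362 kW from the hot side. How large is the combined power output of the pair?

T_H = 413 °F → (413 − 32) × 5/9 = 211.67 °C = 484.82 K.
Two reversible stages in series are equivalent to a single Carnot engine between T_H and T_C, so η_total = 1 − T_C/T_H = 1 − 315.00/484.82 = 0.3503.
W_total = η_total · Q_H = 0.3503 × 362 = 126.8 kW.

Ẇ_total ≈ 126.8 kW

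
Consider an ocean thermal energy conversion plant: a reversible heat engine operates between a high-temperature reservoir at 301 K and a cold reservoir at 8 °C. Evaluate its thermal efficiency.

T_C = 8 °C → 8 + 273.15 = 281.15 K.
Since the cycle is reversible, η = 1 − T_C/T_H = 1 − 281.15/301.00 = 0.0659.

η ≈ 0.0659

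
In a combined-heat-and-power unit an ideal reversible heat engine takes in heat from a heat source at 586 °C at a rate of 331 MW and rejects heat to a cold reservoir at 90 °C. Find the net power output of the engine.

T_H = 586 °C → 586 + 273.15 = 859.15 K.
T_C = 90 °C → 90 + 273.15 = 363.15 K.
Carnot efficiency: η = 1 − T_C/T_H = 1 − 363.15/859.15 = 0.5773.
W = η·Q_H = 0.5773 × 331 = 191 MW.

Ẇ ≈ 191 MW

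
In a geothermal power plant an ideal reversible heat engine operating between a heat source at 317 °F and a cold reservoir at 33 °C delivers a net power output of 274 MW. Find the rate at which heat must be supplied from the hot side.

T_H = 317 °F → (317 − 32) × 5/9 = 158.33 °C = 431.48 K.
T_C = 33 °C → 33 + 273.15 = 306.15 K.
The Carnot efficiency is η = 1 − T_C/T_H = 1 − 306.15/431.48 = 0.2905.
Q_H = W/η = 274/0.2905 = 943.3 MW.

Q̇_H ≈ 943.3 MW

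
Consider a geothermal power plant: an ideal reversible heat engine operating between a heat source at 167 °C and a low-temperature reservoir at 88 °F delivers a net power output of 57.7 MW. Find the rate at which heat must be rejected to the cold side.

Q̇_C ≈ 129 MW

T_H = 167 °C → 167 + 273.15 = 440.15 K.
T_C = 88 °F → (88 − 32) × 5/9 = 31.11 °C = 304.26 K.
Carnot efficiency: η = 1 − T_C/T_H = 1 − 304.26/440.15 = 0.3087.
Since Q_C/Q_H = T_C/T_H and Q_H = W/η, Q_C = W·T_C/(T_H − T_C) = 57.7 × 304.26/135.89 = 129 MW.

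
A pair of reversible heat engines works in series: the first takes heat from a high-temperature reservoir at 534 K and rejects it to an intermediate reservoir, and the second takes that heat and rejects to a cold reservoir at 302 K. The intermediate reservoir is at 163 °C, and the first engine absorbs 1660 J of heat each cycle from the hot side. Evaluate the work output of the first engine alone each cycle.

W₁ ≈ 304 J

T_m = 163 °C → 163 + 273.15 = 436.15 K.
First-stage efficiency η₁ = 1 − T_m/T_H = 1 − 436.15/534.00 = 0.1832.
W₁ = η₁·Q_H = 0.1832 × 1660 = 304 J.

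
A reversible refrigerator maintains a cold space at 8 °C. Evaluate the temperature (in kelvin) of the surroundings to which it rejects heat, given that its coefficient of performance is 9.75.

T_C = 8 °C → 8 + 273.15 = 281.15 K.
COP_R = T_C/(T_H − T_C) ⇒ T_H = T_C·(1 + 1/COP_R) = 281.15 × (1 + 1/9.75) = 310 K.

T_H ≈ 310 K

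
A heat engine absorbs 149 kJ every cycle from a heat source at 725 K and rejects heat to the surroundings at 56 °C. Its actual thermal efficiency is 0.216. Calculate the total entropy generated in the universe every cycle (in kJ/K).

ΔS_univ ≈ 0.149 kJ/K

T_C = 56 °C → 56 + 273.15 = 329.15 K.
W = η·Q_H = 0.216 × 149 = 32.18 kJ, so Q_C = Q_H − W = 116.8 kJ.
Entropy balance on the reservoirs: −Q_H/T_H = -0.2055 kJ/K, +Q_C/T_C = 0.3549 kJ/K.
ΔS_univ = −Q_H/T_H + Q_C/T_C = 0.149 kJ/K (> 0, since η = 0.216 < η_Carnot = 0.546).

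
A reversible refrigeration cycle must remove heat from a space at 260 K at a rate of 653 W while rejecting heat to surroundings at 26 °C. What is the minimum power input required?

T_H = 26 °C → 26 + 273.15 = 299.15 K.
For a reversible refrigerator, COP_R = T_C/(T_H − T_C) = 260.00/39.15 = 6.6411.
W = Q_C/COP_R = 653/6.6411 = 98.3 W.

Ẇ_in ≈ 98.3 W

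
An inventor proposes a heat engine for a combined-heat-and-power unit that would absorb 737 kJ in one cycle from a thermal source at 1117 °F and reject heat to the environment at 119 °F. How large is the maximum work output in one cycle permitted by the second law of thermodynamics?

T_H = 1117 °F → (1117 − 32) × 5/9 = 602.78 °C = 875.93 K.
T_C = 119 °F → (119 − 32) × 5/9 = 48.33 °C = 321.48 K.
The upper bound on efficiency is η_max = 1 − T_C/T_H = 1 − 321.48/875.93 = 0.6330.
W_max = η_max · Q_H = 0.6330 × 737 = 467 kJ.

W_max ≈ 467 kJ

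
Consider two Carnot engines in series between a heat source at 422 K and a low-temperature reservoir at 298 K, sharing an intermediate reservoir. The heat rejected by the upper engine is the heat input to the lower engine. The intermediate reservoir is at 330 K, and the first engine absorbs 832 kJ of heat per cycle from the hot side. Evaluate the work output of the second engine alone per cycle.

W₂ ≈ 63.1 kJ

Heat entering the second stage: Q_m = Q_H·(T_m/T_H) = 832 × 330.00/422.00 = 651 kJ.
Second-stage efficiency η₂ = 1 − T_C/T_m = 1 − 298.00/330.00 = 0.0970, so W₂ = η₂·Q_m = 63.1 kJ.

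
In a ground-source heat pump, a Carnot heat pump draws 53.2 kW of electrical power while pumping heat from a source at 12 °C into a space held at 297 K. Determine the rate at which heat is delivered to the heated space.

Q̇_H ≈ 1330 kW

T_C = 12 °C → 12 + 273.15 = 285.15 K.
For a reversible heat pump, COP_HP = T_H/(T_H − T_C) = 297.00/11.85 = 25.0633.
Q_H = COP_HP · W = 25.0633 × 53.2 = 1330 kW.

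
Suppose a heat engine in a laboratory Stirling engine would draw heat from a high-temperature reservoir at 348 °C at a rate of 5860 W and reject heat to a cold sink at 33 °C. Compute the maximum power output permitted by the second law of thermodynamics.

Ẇ_max ≈ 2972 W

T_H = 348 °C → 348 + 273.15 = 621.15 K.
T_C = 33 °C → 33 + 273.15 = 306.15 K.
By the Carnot theorem, η_max = 1 − T_C/T_H = 1 − 306.15/621.15 = 0.5071.
W_max = η_max · Q_H = 0.5071 × 5860 = 2972 W.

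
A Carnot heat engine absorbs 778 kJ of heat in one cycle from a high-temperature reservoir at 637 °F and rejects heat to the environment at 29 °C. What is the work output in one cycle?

W ≈ 392 kJ

T_H = 637 °F → (637 − 32) × 5/9 = 336.11 °C = 609.26 K.
T_C = 29 °C → 29 + 273.15 = 302.15 K.
η_rev = 1 − T_C/T_H = 1 − 302.15/609.26 = 0.5041.
W = η·Q_H = 0.5041 × 778 = 392 kJ.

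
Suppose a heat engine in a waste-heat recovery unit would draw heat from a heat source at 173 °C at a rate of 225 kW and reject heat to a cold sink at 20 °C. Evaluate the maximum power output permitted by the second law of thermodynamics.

T_H = 173 °C → 173 + 273.15 = 446.15 K.
T_C = 20 °C → 20 + 273.15 = 293.15 K.
No engine can exceed the Carnot limit: η_max = 1 − T_C/T_H = 1 − 293.15/446.15 = 0.3429.
W_max = η_max · Q_H = 0.3429 × 225 = 77.16 kW.

Ẇ_max ≈ 77.16 kW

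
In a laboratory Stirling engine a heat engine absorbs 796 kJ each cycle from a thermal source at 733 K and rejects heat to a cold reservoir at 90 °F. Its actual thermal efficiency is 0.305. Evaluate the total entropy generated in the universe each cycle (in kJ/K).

ΔS_univ ≈ 0.7257 kJ/K

T_C = 90 °F → (90 − 32) × 5/9 = 32.22 °C = 305.37 K.
W = η·Q_H = 0.305 × 796 = 242.8 kJ, so Q_C = Q_H − W = 553.2 kJ.
Entropy balance on the reservoirs: −Q_H/T_H = -1.086 kJ/K, +Q_C/T_C = 1.812 kJ/K.
ΔS_univ = −Q_H/T_H + Q_C/T_C = 0.7257 kJ/K (> 0, since η = 0.305 < η_Carnot = 0.583).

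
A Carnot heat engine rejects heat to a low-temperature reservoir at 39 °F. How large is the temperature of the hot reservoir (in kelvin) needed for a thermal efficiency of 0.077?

T_C = 39 °F → (39 − 32) × 5/9 = 3.89 °C = 277.04 K.
From η = 1 − T_C/T_H, solving for T_H gives T_H = T_C/(1 − η) = 277.04/(1 − 0.077) = 300 K.

T_H ≈ 300 K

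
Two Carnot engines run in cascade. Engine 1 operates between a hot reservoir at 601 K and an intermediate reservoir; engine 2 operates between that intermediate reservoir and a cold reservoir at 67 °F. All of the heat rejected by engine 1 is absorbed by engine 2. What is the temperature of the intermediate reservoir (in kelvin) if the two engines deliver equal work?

T_C = 67 °F → (67 − 32) × 5/9 = 19.44 °C = 292.59 K.
For reversible stages Q_m = Q_H·(T_m/T_H). Setting W₁ = Q_H(1 − T_m/T_H) equal to W₂ = Q_m(1 − T_C/T_m) = Q_H·(T_m − T_C)/T_H gives T_H − T_m = T_m − T_C, so T_m = (T_H + T_C)/2 = (601.00 + 292.59)/2 = 447 K.

T_m ≈ 447 K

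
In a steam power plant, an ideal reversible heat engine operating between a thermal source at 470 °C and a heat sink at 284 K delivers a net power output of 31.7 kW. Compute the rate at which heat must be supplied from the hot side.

T_H = 470 °C → 470 + 273.15 = 743.15 K.
Since the cycle is reversible, η = 1 − T_C/T_H = 1 − 284.00/743.15 = 0.6178.
Q_H = W/η = 31.7/0.6178 = 51.31 kW.

Q̇_H ≈ 51.31 kW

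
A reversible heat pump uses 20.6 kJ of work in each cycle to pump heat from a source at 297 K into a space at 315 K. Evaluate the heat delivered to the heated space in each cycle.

COP_HP = T_H/(T_H − T_C) = 315.00/18.00 = 17.5000.
Q_H = COP_HP · W = 17.5000 × 20.6 = 360.5 kJ.

Q_H ≈ 360.5 kJ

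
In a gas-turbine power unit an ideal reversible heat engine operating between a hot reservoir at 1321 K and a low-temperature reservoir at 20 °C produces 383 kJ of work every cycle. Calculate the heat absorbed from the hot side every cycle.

T_C = 20 °C → 20 + 273.15 = 293.15 K.
Since the cycle is reversible, η = 1 − T_C/T_H = 1 − 293.15/1321.00 = 0.7781.
Q_H = W/η = 383/0.7781 = 492 kJ.

Q_H ≈ 492 kJ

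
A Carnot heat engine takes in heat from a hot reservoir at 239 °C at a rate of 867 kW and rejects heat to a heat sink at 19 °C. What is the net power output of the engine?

T_H = 239 °C → 239 + 273.15 = 512.15 K.
T_C = 19 °C → 19 + 273.15 = 292.15 K.
The Carnot efficiency is η = 1 − T_C/T_H = 1 − 292.15/512.15 = 0.4296.
W = η·Q_H = 0.4296 × 867 = 372 kW.

Ẇ ≈ 372 kW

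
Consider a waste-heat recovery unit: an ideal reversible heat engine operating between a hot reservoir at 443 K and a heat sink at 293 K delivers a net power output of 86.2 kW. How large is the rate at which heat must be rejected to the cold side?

The Carnot efficiency is η = 1 − T_C/T_H = 1 − 293.00/443.00 = 0.3386.
Since Q_C/Q_H = T_C/T_H and Q_H = W/η, Q_C = W·T_C/(T_H − T_C) = 86.2 × 293.00/150.00 = 168.4 kW.

Q̇_C ≈ 168.4 kW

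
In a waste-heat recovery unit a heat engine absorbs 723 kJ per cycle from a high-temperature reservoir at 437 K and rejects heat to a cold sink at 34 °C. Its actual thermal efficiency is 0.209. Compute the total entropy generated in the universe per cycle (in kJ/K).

T_C = 34 °C → 34 + 273.15 = 307.15 K.
W = η·Q_H = 0.209 × 723 = 151.1 kJ, so Q_C = Q_H − W = 571.9 kJ.
Entropy balance on the reservoirs: −Q_H/T_H = -1.654 kJ/K, +Q_C/T_C = 1.862 kJ/K.
ΔS_univ = −Q_H/T_H + Q_C/T_C = 0.207 kJ/K (> 0, since η = 0.209 < η_Carnot = 0.297).

ΔS_univ ≈ 0.207 kJ/K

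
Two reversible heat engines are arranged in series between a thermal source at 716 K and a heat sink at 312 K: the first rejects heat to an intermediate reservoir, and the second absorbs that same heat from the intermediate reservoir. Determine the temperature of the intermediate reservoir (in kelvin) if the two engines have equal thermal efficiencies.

T_m ≈ 472.6 K

Equal efficiencies require 1 − T_m/T_H = 1 − T_C/T_m, i.e. T_m/T_H = T_C/T_m, so T_m = √(T_H·T_C) = √(716.00 × 312.00) = 472.6 K.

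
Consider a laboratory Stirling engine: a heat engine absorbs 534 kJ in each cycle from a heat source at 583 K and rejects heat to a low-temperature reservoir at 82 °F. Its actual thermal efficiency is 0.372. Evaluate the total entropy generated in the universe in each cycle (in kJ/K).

ΔS_univ ≈ 0.198 kJ/K

T_C = 82 °F → (82 − 32) × 5/9 = 27.78 °C = 300.93 K.
W = η·Q_H = 0.372 × 534 = 198.6 kJ, so Q_C = Q_H − W = 335.4 kJ.
The hot reservoir loses entropy Q_H/T_H = 534/583.00 = 0.9160 kJ/K; the cold reservoir gains Q_C/T_C = 335.4/300.93 = 1.114 kJ/K.
ΔS_univ = −Q_H/T_H + Q_C/T_C = 0.198 kJ/K (> 0, since η = 0.372 < η_Carnot = 0.484).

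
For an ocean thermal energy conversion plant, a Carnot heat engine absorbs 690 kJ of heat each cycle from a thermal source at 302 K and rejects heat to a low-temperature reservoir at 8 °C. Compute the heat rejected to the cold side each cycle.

Q_C ≈ 642 kJ

T_C = 8 °C → 8 + 273.15 = 281.15 K.
Since the cycle is reversible, η = 1 − T_C/T_H = 1 − 281.15/302.00 = 0.0690.
For a reversible cycle Q_C/Q_H = T_C/T_H, so Q_C = 690 × 281.15/302.00 = 642 kJ.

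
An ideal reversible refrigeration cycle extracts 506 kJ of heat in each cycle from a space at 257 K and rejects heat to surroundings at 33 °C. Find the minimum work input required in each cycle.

W_in ≈ 96.8 kJ

T_H = 33 °C → 33 + 273.15 = 306.15 K.
COP_R = T_C/(T_H − T_C) = 257.00/49.15 = 5.2289.
W = Q_C/COP_R = 506/5.2289 = 96.8 kJ.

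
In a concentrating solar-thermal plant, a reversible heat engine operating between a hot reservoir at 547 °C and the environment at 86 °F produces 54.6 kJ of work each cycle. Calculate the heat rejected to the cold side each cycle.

T_H = 547 °C → 547 + 273.15 = 820.15 K.
T_C = 86 °F → (86 − 32) × 5/9 = 30.00 °C = 303.15 K.
For a reversible engine, η = 1 − T_C/T_H = 1 − 303.15/820.15 = 0.6304.
Since Q_C/Q_H = T_C/T_H and Q_H = W/η, Q_C = W·T_C/(T_H − T_C) = 54.6 × 303.15/517.00 = 32.0 kJ.

Q_C ≈ 32.0 kJ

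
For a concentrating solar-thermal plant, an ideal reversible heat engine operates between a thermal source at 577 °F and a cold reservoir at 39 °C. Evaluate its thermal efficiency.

T_H = 577 °F → (577 − 32) × 5/9 = 302.78 °C = 575.93 K.
T_C = 39 °C → 39 + 273.15 = 312.15 K.
η_rev = 1 − T_C/T_H = 1 − 312.15/575.93 = 0.458.

η ≈ 0.458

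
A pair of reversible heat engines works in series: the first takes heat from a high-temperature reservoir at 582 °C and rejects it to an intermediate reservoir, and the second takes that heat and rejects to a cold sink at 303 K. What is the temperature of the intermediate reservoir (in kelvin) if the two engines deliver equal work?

T_H = 582 °C → 582 + 273.15 = 855.15 K.
For reversible stages Q_m = Q_H·(T_m/T_H). Setting W₁ = Q_H(1 − T_m/T_H) equal to W₂ = Q_m(1 − T_C/T_m) = Q_H·(T_m − T_C)/T_H gives T_H − T_m = T_m − T_C, so T_m = (T_H + T_C)/2 = (855.15 + 303.00)/2 = 579 K.

T_m ≈ 579 K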